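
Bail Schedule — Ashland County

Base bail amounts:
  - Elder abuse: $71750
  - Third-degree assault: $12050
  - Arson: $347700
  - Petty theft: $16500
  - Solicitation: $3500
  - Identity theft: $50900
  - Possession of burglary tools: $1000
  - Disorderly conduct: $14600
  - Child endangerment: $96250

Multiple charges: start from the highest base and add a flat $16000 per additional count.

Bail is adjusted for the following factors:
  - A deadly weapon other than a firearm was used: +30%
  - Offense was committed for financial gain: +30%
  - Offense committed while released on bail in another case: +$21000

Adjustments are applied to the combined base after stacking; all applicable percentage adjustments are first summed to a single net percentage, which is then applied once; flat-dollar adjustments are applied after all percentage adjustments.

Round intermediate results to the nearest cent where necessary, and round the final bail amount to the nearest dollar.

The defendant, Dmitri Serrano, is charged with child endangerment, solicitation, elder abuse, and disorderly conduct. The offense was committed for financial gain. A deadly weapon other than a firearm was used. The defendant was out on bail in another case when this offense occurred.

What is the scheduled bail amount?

Base amounts from the schedule: child endangerment $96250; solicitation $3500; elder abuse $71750; disorderly conduct $14600.
Stacking rule: highest base plus $16000 per additional charge. Highest is child endangerment at $96250; 3 additional charges → +$48000. Combined base = $144250.
Net percentage adjustment: +30% +30% = +60%. $144250 × 1.6 = $230800.
Offense committed while released on bail in another case (+$21000 flat): $230800 + $21000 = $251800.

$251800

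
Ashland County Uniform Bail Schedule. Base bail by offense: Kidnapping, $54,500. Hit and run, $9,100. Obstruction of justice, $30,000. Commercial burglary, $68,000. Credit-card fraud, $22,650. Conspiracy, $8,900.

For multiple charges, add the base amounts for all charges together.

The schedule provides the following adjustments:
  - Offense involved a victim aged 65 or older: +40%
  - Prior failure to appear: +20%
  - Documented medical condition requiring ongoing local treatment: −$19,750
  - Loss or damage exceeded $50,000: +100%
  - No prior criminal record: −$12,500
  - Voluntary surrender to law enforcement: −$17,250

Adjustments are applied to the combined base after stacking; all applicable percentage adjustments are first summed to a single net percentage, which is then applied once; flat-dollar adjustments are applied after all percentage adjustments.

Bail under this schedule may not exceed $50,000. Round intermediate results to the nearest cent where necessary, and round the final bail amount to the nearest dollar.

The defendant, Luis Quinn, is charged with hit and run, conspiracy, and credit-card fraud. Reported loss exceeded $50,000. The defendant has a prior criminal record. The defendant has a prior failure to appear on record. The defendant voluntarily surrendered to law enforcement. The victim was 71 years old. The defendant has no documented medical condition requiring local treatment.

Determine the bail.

$50,000

Base amounts from the schedule: hit and run $9,100; conspiracy $8,900; credit-card fraud $22,650.
Stacking rule: sum of all bases. $9,100 + $8,900 + $22,650 = $40,650.
Net percentage adjustment: +40% +20% +100% = +160%. $40,650 × 2.6 = $105,690.
Voluntary surrender to law enforcement (−$17,250 flat): $105,690 − $17,250 = $88,440.
Result $88,440 exceeds the maximum of $50,000; bail is capped at $50,000.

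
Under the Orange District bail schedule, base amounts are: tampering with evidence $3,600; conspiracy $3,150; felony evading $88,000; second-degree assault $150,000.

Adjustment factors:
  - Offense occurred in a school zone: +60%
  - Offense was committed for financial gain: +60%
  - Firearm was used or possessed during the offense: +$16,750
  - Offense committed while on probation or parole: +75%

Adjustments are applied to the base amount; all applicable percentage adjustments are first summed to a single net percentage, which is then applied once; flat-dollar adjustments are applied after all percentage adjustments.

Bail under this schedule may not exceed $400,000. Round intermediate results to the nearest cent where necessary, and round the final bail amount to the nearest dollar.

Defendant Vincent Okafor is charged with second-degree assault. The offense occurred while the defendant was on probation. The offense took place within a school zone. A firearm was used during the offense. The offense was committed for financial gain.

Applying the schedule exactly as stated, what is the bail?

$400,000

Base amounts from the schedule: second-degree assault $150,000.
Single charge. Combined base = $150,000.
Net percentage adjustment: +60% +60% +75% = +195%. $150,000 × 2.95 = $442,500.
Firearm was used or possessed during the offense (+$16,750 flat): $442,500 + $16,750 = $459,250.
Result $459,250 exceeds the maximum of $400,000; bail is capped at $400,000.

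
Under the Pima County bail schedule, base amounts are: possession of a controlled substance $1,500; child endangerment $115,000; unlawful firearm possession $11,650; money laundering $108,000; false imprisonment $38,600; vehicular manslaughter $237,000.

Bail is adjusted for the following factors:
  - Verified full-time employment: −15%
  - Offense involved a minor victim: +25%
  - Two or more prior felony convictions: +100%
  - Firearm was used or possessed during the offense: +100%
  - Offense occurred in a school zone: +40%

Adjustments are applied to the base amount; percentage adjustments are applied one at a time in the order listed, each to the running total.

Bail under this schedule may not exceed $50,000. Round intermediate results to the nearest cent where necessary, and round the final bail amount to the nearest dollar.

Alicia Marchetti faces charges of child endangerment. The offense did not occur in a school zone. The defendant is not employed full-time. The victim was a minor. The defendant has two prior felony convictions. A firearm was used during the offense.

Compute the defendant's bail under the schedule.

Base amounts from the schedule: child endangerment $115,000.
Single charge. Combined base = $115,000.
Offense involved a minor victim (+25%): $115,000 × 1.25 = $143,750.
Two or more prior felony convictions (+100%): $143,750 × 2 = $287,500.
Firearm was used or possessed during the offense (+100%): $287,500 × 2 = $575,000.
Result $575,000 exceeds the maximum of $50,000; bail is capped at $50,000.

$50,000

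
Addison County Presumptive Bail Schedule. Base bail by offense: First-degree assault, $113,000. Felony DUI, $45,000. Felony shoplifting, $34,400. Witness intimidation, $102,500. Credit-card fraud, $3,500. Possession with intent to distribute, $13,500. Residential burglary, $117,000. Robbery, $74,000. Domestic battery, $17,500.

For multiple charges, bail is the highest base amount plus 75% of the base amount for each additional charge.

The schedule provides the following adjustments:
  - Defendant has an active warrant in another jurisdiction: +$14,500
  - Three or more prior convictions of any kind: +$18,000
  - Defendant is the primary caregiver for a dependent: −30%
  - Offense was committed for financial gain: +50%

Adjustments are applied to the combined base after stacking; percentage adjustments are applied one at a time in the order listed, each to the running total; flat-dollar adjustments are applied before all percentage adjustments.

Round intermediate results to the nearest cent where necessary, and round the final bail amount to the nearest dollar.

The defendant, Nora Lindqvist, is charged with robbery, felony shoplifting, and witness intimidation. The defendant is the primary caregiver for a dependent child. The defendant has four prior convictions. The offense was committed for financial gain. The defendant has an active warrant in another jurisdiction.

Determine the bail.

Base amounts from the schedule: robbery $74,000; felony shoplifting $34,400; witness intimidation $102,500.
Stacking rule: highest base plus 75% of each additional charge. Highest is witness intimidation at $102,500. Additional: $74,000 × 75% = $55,500; $34,400 × 75% = $25,800. Combined base = $102,500 + $81,300 = $183,800.
Defendant has an active warrant in another jurisdiction (+$14,500 flat): $183,800 + $14,500 = $198,300.
Three or more prior convictions of any kind (+$18,000 flat): $198,300 + $18,000 = $216,300.
Defendant is the primary caregiver for a dependent (−30%): $216,300 × 0.7 = $151,410.
Offense was committed for financial gain (+50%): $151,410 × 1.5 = $227,115.

$227,115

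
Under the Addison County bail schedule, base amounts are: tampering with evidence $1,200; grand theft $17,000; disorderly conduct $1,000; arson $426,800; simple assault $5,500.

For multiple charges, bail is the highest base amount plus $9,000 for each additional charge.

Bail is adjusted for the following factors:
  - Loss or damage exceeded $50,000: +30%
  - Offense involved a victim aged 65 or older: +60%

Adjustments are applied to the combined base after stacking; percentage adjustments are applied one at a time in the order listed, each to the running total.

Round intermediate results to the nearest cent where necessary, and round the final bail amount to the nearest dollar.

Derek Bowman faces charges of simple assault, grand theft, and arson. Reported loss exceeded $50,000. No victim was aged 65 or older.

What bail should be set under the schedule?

Base amounts from the schedule: simple assault $5,500; grand theft $17,000; arson $426,800.
Stacking rule: highest base plus $9,000 per additional charge. Highest is arson at $426,800; 2 additional charges → +$18,000. Combined base = $444,800.
Loss or damage exceeded $50,000 (+30%): $444,800 × 1.3 = $578,240.

$578,240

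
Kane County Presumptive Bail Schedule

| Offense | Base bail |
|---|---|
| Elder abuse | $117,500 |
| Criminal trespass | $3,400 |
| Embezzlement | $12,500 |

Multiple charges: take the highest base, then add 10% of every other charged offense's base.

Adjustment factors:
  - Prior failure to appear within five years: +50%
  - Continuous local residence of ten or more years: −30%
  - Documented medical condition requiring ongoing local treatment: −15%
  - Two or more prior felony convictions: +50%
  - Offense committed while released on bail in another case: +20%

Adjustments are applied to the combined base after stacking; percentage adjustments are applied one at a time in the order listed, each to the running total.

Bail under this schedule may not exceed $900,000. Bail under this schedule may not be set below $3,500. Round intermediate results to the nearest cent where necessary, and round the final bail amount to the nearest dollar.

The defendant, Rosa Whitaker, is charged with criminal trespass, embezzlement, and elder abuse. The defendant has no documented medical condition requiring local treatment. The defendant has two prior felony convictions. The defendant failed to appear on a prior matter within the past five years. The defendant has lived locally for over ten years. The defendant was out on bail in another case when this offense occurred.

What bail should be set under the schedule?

$225,080

Base amounts from the schedule: criminal trespass $3,400; embezzlement $12,500; elder abuse $117,500.
Stacking rule: highest base plus 10% of each additional charge. Highest is elder abuse at $117,500. Additional: $3,400 × 10% = $340; $12,500 × 10% = $1,250. Combined base = $117,500 + $1,590 = $119,090.
Prior failure to appear within five years (+50%): $119,090 × 1.5 = $178,635.
Continuous local residence of ten or more years (−30%): $178,635 × 0.7 = $125,044.50.
Two or more prior felony convictions (+50%): $125,044.50 × 1.5 = $187,566.75.
Offense committed while released on bail in another case (+20%): $187,566.75 × 1.2 = $225,080.10.
$225,080.10 is within the $900,000 maximum.
$225,080.10 is at or above the $3,500 minimum.
Rounded to the nearest dollar: $225,080.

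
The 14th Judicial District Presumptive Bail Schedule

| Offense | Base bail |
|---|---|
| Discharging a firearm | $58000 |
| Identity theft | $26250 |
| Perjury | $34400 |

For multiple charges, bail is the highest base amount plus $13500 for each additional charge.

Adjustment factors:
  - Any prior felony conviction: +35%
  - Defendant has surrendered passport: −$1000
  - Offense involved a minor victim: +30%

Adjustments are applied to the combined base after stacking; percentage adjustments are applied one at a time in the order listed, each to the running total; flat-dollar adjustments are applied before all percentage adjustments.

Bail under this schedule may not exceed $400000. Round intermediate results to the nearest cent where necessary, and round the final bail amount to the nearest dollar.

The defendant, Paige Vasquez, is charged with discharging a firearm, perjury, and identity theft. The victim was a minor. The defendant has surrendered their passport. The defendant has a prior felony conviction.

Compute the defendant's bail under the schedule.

$147420

Base amounts from the schedule: discharging a firearm $58000; perjury $34400; identity theft $26250.
Stacking rule: highest base plus $13500 per additional charge. Highest is discharging a firearm at $58000; 2 additional charges → +$27000. Combined base = $85000.
Defendant has surrendered passport (−$1000 flat): $85000 − $1000 = $84000.
Any prior felony conviction (+35%): $84000 × 1.35 = $113400.
Offense involved a minor victim (+30%): $113400 × 1.3 = $147420.
$147420 is within the $400000 maximum.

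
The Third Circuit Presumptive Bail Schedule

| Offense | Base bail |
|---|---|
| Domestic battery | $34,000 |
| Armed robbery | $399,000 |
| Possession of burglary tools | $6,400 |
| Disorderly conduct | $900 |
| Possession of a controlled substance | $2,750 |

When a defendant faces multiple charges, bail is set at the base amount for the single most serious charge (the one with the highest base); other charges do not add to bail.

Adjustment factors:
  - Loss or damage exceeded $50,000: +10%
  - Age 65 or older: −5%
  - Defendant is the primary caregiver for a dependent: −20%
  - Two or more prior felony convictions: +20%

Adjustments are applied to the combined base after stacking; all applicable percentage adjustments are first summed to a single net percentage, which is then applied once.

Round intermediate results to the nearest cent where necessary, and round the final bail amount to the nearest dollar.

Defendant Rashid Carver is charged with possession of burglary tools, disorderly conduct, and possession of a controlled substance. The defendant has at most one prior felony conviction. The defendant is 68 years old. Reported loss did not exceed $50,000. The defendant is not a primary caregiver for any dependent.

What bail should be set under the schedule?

Base amounts from the schedule: possession of burglary tools $6,400; disorderly conduct $900; possession of a controlled substance $2,750.
Stacking rule: use the highest base only. Highest is possession of burglary tools at $6,400. Combined base = $6,400.
Age 65 or older (−5%): $6,400 × 0.95 = $6,080.

$6,080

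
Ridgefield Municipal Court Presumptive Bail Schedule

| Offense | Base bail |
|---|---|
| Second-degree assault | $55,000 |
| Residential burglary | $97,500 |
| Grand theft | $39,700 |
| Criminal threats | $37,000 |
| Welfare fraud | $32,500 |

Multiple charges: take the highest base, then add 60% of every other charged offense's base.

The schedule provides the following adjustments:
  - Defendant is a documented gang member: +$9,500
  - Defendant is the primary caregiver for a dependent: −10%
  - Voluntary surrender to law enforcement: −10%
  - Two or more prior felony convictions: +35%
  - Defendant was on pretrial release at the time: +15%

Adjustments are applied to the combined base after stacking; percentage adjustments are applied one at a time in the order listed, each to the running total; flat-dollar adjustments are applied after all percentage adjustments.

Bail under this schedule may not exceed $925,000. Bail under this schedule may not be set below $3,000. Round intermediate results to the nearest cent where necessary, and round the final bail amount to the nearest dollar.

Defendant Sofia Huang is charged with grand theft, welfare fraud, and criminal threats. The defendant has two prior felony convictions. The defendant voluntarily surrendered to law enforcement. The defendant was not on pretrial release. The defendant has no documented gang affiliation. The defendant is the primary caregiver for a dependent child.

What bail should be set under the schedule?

$89,011

Base amounts from the schedule: grand theft $39,700; welfare fraud $32,500; criminal threats $37,000.
Stacking rule: highest base plus 60% of each additional charge. Highest is grand theft at $39,700. Additional: $32,500 × 60% = $19,500; $37,000 × 60% = $22,200. Combined base = $39,700 + $41,700 = $81,400.
Defendant is the primary caregiver for a dependent (−10%): $81,400 × 0.9 = $73,260.
Voluntary surrender to law enforcement (−10%): $73,260 × 0.9 = $65,934.
Two or more prior felony convictions (+35%): $65,934 × 1.35 = $89,010.90.
$89,010.90 is within the $925,000 maximum.
$89,010.90 is at or above the $3,000 minimum.
Rounded to the nearest dollar: $89,011.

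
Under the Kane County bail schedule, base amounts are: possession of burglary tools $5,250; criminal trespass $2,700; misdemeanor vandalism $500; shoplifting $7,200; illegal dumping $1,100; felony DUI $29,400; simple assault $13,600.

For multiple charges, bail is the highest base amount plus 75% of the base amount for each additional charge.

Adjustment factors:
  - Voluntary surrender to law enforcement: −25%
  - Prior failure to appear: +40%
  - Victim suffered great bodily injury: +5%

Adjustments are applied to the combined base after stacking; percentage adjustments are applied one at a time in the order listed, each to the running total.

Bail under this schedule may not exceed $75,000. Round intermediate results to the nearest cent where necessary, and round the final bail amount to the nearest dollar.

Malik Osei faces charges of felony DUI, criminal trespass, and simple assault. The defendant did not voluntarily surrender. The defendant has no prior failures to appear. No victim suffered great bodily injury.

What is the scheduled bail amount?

$41,625

Base amounts from the schedule: felony DUI $29,400; criminal trespass $2,700; simple assault $13,600.
Stacking rule: highest base plus 75% of each additional charge. Highest is felony DUI at $29,400. Additional: $2,700 × 75% = $2,025; $13,600 × 75% = $10,200. Combined base = $29,400 + $12,225 = $41,625.
No adjustment factors apply to this defendant.
$41,625 is within the $75,000 maximum.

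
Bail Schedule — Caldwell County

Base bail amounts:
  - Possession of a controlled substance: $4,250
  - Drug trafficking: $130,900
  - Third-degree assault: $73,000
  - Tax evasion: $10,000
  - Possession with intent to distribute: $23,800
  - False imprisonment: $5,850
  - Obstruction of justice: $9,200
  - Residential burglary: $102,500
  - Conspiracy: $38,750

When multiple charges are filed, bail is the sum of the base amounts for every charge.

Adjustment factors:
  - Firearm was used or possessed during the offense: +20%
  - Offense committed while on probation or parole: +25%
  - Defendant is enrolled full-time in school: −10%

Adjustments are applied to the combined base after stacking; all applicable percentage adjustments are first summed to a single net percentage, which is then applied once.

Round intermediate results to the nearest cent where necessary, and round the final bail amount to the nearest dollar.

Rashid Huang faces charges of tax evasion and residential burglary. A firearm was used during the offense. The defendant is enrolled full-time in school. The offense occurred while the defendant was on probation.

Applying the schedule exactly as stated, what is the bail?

Base amounts from the schedule: tax evasion $10,000; residential burglary $102,500.
Stacking rule: sum of all bases. $10,000 + $102,500 = $112,500.
Net percentage adjustment: +20% +25% −10% = +35%. $112,500 × 1.35 = $151,875.

$151,875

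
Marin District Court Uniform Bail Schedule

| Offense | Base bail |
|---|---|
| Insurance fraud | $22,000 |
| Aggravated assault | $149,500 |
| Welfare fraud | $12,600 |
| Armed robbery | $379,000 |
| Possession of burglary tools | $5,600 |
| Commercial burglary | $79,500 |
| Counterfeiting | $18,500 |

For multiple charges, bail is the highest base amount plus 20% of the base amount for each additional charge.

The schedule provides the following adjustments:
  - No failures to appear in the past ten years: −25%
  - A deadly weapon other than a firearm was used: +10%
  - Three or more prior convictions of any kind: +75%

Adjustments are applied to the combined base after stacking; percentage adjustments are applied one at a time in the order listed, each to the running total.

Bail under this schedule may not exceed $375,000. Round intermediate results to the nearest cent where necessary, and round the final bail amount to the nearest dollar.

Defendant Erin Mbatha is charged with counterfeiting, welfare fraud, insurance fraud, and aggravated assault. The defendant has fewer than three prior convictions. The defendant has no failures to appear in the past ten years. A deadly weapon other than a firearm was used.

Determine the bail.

$132,099

Base amounts from the schedule: counterfeiting $18,500; welfare fraud $12,600; insurance fraud $22,000; aggravated assault $149,500.
Stacking rule: highest base plus 20% of each additional charge. Highest is aggravated assault at $149,500. Additional: $18,500 × 20% = $3,700; $12,600 × 20% = $2,520; $22,000 × 20% = $4,400. Combined base = $149,500 + $10,620 = $160,120.
No failures to appear in the past ten years (−25%): $160,120 × 0.75 = $120,090.
A deadly weapon other than a firearm was used (+10%): $120,090 × 1.1 = $132,099.
$132,099 is within the $375,000 maximum.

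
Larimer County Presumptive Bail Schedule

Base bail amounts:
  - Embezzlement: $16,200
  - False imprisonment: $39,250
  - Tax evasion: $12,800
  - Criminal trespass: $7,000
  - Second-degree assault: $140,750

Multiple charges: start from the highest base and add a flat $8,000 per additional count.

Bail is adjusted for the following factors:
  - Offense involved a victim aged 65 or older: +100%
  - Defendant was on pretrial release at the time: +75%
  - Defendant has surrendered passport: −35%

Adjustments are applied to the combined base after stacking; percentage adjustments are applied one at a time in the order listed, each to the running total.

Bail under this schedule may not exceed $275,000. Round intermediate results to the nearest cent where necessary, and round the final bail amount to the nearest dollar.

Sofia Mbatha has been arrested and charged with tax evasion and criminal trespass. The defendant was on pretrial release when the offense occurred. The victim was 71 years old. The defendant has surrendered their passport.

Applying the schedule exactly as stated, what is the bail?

Base amounts from the schedule: tax evasion $12,800; criminal trespass $7,000.
Stacking rule: highest base plus $8,000 per additional charge. Highest is tax evasion at $12,800; 1 additional charge → +$8,000. Combined base = $20,800.
Offense involved a victim aged 65 or older (+100%): $20,800 × 2 = $41,600.
Defendant was on pretrial release at the time (+75%): $41,600 × 1.75 = $72,800.
Defendant has surrendered passport (−35%): $72,800 × 0.65 = $47,320.
$47,320 is within the $275,000 maximum.

$47,320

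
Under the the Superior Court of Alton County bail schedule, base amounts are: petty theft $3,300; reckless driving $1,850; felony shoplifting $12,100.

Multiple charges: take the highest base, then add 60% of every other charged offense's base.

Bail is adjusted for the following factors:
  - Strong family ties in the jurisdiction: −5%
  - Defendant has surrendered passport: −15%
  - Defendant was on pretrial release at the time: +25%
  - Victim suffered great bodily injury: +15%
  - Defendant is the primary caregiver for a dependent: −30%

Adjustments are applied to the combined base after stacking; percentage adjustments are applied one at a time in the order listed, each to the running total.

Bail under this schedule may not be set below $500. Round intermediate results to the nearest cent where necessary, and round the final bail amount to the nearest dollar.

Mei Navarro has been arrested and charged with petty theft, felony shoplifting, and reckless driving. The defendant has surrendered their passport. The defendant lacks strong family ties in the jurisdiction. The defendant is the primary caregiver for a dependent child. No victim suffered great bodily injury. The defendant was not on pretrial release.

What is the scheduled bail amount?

Base amounts from the schedule: petty theft $3,300; felony shoplifting $12,100; reckless driving $1,850.
Stacking rule: highest base plus 60% of each additional charge. Highest is felony shoplifting at $12,100. Additional: $3,300 × 60% = $1,980; $1,850 × 60% = $1,110. Combined base = $12,100 + $3,090 = $15,190.
Defendant has surrendered passport (−15%): $15,190 × 0.85 = $12,911.50.
Defendant is the primary caregiver for a dependent (−30%): $12,911.50 × 0.7 = $9,038.05.
$9,038.05 is at or above the $500 minimum.
Rounded to the nearest dollar: $9,038.

$9,038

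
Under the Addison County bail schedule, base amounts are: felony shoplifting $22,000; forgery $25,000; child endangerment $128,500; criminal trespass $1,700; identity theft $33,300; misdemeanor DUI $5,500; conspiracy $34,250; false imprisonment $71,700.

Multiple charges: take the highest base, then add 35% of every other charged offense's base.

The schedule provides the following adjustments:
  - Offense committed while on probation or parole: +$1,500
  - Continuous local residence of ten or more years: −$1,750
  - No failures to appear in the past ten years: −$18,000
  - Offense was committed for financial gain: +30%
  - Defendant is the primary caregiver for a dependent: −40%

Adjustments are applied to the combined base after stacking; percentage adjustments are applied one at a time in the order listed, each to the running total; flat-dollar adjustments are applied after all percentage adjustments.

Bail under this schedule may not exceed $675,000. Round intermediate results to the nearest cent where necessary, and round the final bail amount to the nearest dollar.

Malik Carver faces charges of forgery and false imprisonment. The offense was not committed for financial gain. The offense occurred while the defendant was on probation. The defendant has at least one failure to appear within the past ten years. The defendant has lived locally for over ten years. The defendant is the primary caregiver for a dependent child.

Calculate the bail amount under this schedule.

Base amounts from the schedule: forgery $25,000; false imprisonment $71,700.
Stacking rule: highest base plus 35% of each additional charge. Highest is false imprisonment at $71,700. Additional: $25,000 × 35% = $8,750. Combined base = $71,700 + $8,750 = $80,450.
Defendant is the primary caregiver for a dependent (−40%): $80,450 × 0.6 = $48,270.
Offense committed while on probation or parole (+$1,500 flat): $48,270 + $1,500 = $49,770.
Continuous local residence of ten or more years (−$1,750 flat): $49,770 − $1,750 = $48,020.
$48,020 is within the $675,000 maximum.

$48,020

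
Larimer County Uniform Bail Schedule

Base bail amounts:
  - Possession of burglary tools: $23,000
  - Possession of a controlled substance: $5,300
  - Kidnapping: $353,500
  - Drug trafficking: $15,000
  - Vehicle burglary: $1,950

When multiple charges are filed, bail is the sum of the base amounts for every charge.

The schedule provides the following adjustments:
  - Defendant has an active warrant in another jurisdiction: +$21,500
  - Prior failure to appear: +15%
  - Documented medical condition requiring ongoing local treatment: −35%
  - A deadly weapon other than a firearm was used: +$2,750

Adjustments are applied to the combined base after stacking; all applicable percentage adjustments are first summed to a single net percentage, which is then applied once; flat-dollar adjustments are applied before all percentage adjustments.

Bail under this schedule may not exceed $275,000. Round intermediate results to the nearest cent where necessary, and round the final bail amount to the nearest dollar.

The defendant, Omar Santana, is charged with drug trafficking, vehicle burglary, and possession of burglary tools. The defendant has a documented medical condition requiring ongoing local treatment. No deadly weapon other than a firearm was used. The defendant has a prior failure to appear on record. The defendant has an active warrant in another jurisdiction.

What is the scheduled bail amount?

Base amounts from the schedule: drug trafficking $15,000; vehicle burglary $1,950; possession of burglary tools $23,000.
Stacking rule: sum of all bases. $15,000 + $1,950 + $23,000 = $39,950.
Defendant has an active warrant in another jurisdiction (+$21,500 flat): $39,950 + $21,500 = $61,450.
Net percentage adjustment: +15% −35% = −20%. $61,450 × 0.8 = $49,160.
$49,160 is within the $275,000 maximum.

$49,160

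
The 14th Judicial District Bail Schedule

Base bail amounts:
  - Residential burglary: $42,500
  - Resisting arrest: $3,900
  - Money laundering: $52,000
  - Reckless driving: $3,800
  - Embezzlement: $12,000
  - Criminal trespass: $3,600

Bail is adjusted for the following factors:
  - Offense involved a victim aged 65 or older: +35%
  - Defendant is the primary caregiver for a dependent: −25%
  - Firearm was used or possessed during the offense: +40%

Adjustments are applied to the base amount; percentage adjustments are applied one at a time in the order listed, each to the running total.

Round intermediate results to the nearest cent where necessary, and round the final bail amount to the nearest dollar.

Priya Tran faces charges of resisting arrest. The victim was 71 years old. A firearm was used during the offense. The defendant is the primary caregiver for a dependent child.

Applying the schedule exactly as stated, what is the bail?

$5,528

Base amounts from the schedule: resisting arrest $3,900.
Single charge. Combined base = $3,900.
Offense involved a victim aged 65 or older (+35%): $3,900 × 1.35 = $5,265.
Defendant is the primary caregiver for a dependent (−25%): $5,265 × 0.75 = $3,948.75.
Firearm was used or possessed during the offense (+40%): $3,948.75 × 1.4 = $5,528.25.
Rounded to the nearest dollar: $5,528.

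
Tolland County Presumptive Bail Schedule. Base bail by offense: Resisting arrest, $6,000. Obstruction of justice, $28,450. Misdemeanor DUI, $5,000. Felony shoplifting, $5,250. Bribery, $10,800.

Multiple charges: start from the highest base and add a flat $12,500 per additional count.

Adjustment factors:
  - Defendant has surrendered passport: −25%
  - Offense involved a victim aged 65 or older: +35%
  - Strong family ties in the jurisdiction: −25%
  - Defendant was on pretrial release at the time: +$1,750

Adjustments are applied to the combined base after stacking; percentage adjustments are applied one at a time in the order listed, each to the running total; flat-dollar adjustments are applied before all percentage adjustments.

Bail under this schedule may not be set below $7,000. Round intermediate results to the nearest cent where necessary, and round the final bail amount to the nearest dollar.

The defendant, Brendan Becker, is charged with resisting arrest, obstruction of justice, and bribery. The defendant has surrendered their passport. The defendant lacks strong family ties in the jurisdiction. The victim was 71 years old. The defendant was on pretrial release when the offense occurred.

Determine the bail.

Base amounts from the schedule: resisting arrest $6,000; obstruction of justice $28,450; bribery $10,800.
Stacking rule: highest base plus $12,500 per additional charge. Highest is obstruction of justice at $28,450; 2 additional charges → +$25,000. Combined base = $53,450.
Defendant was on pretrial release at the time (+$1,750 flat): $53,450 + $1,750 = $55,200.
Defendant has surrendered passport (−25%): $55,200 × 0.75 = $41,400.
Offense involved a victim aged 65 or older (+35%): $41,400 × 1.35 = $55,890.
$55,890 is at or above the $7,000 minimum.

$55,890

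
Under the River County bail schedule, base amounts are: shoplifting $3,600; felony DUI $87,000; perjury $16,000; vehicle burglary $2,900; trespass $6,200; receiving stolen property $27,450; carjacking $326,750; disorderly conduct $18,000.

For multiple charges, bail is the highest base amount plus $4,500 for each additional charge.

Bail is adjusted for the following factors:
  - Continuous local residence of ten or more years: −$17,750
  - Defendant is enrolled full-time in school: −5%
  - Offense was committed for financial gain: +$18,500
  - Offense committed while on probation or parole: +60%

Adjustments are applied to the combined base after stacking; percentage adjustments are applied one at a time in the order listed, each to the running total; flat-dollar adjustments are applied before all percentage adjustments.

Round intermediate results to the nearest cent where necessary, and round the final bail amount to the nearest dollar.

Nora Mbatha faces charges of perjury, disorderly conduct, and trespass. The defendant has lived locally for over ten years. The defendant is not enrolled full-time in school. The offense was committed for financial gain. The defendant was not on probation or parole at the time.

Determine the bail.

$27,750

Base amounts from the schedule: perjury $16,000; disorderly conduct $18,000; trespass $6,200.
Stacking rule: highest base plus $4,500 per additional charge. Highest is disorderly conduct at $18,000; 2 additional charges → +$9,000. Combined base = $27,000.
Continuous local residence of ten or more years (−$17,750 flat): $27,000 − $17,750 = $9,250.
Offense was committed for financial gain (+$18,500 flat): $9,250 + $18,500 = $27,750.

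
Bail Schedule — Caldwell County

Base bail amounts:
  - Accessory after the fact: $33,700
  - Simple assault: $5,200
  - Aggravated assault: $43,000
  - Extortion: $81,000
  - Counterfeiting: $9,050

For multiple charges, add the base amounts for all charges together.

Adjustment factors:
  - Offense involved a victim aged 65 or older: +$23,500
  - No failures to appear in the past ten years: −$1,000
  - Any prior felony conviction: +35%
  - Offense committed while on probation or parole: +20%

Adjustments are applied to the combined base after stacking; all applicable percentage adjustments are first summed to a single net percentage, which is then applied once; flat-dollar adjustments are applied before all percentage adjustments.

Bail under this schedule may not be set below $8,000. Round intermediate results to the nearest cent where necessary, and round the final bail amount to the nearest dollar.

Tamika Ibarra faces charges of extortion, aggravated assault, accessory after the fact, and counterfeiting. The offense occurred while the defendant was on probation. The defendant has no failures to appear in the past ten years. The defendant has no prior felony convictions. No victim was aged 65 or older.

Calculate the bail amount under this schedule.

$198,900

Base amounts from the schedule: extortion $81,000; aggravated assault $43,000; accessory after the fact $33,700; counterfeiting $9,050.
Stacking rule: sum of all bases. $81,000 + $43,000 + $33,700 + $9,050 = $166,750.
No failures to appear in the past ten years (−$1,000 flat): $166,750 − $1,000 = $165,750.
Offense committed while on probation or parole (+20%): $165,750 × 1.2 = $198,900.
$198,900 is at or above the $8,000 minimum.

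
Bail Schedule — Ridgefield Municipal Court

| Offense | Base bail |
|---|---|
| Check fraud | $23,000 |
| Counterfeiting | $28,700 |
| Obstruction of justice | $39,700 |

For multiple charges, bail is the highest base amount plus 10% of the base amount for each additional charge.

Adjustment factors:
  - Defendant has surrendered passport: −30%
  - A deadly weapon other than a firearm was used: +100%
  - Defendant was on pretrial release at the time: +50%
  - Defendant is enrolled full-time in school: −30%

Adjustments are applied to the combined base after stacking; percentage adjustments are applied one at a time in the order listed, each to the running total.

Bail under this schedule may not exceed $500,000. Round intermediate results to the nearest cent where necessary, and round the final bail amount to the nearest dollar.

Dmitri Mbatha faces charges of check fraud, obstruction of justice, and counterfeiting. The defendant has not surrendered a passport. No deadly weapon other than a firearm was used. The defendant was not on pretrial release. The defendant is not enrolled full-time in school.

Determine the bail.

Base amounts from the schedule: check fraud $23,000; obstruction of justice $39,700; counterfeiting $28,700.
Stacking rule: highest base plus 10% of each additional charge. Highest is obstruction of justice at $39,700. Additional: $23,000 × 10% = $2,300; $28,700 × 10% = $2,870. Combined base = $39,700 + $5,170 = $44,870.
No adjustment factors apply to this defendant.
$44,870 is within the $500,000 maximum.

$44,870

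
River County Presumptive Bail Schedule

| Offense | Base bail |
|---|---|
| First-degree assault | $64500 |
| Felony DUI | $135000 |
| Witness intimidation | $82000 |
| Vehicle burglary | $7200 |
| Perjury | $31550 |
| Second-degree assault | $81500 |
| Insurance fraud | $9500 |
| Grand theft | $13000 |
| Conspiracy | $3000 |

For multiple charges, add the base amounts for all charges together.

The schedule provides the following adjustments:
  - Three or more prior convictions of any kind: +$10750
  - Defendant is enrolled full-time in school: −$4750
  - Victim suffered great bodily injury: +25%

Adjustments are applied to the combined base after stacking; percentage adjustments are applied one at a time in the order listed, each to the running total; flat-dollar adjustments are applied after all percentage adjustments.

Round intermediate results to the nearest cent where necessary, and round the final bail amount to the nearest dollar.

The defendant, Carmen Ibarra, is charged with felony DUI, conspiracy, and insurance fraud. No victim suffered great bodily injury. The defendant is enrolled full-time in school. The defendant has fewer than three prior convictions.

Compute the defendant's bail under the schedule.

Base amounts from the schedule: felony DUI $135000; conspiracy $3000; insurance fraud $9500.
Stacking rule: sum of all bases. $135000 + $3000 + $9500 = $147500.
Defendant is enrolled full-time in school (−$4750 flat): $147500 − $4750 = $142750.

$142750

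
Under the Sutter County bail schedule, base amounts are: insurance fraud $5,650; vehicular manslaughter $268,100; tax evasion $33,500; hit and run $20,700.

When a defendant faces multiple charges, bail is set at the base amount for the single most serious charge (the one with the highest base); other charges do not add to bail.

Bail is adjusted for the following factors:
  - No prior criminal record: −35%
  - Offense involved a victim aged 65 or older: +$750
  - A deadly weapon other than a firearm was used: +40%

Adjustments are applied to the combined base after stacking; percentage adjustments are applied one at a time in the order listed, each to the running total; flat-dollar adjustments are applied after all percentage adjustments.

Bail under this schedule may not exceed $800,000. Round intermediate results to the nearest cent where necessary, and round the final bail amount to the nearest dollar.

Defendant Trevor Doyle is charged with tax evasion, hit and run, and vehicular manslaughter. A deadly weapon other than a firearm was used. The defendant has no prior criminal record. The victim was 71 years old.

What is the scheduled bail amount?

$244,721

Base amounts from the schedule: tax evasion $33,500; hit and run $20,700; vehicular manslaughter $268,100.
Stacking rule: use the highest base only. Highest is vehicular manslaughter at $268,100. Combined base = $268,100.
No prior criminal record (−35%): $268,100 × 0.65 = $174,265.
A deadly weapon other than a firearm was used (+40%): $174,265 × 1.4 = $243,971.
Offense involved a victim aged 65 or older (+$750 flat): $243,971 + $750 = $244,721.
$244,721 is within the $800,000 maximum.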